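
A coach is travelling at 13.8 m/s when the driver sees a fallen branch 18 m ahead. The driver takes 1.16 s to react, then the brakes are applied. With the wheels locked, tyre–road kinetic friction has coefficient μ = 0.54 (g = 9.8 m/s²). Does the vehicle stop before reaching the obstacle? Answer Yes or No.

a = μg = 0.54 × 9.8 = 5.292 m/s².
Reaction distance = 13.8000 × 1.16 = 16.008 m.
Braking distance = v²/(2a) = 190.440 / 10.584 = 17.993 m.
Total stopping distance = 16.008 + 17.993 = 34.001 m, vs 18 m available — it cannot stop in time and overshoots by 34.001 − 18 = 16.001 m.

No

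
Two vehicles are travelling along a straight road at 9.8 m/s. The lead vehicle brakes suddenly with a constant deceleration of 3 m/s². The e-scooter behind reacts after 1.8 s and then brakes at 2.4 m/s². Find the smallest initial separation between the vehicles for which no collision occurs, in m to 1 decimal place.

Minimum gap ≈ 21.6 m

Leader travels v²/(2a_L) = 96.040 / 6.000 = 16.007 m before stopping.
Follower covers v·t_r = 9.8000 × 1.8 = 17.640 m while reacting, then v²/(2a_F) = 96.040 / 4.800 = 20.008 m while braking, for a total of 17.640 + 20.008 = 37.648 m.
Since a_F ≤ a_L and the follower starts braking later, the follower is never slower than the leader, so the closest approach is when both have stopped.
Minimum gap = 37.648 − 16.007 = 21.641 m.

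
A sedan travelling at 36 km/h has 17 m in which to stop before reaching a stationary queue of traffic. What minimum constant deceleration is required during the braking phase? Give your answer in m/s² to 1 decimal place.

Required deceleration ≈ 2.9 m/s²

36 km/h ÷ 3.6 = 10.0000 m/s.
v² = 2a·d ⇒ a = v²/(2d) = 10.0000² / (2 × 17.000) = 100.000 / 34.000 = 2.9412 m/s².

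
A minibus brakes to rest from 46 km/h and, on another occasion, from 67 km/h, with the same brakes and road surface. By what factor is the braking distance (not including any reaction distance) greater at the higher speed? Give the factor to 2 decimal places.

Braking distance d = v²/(2a), so with a fixed, d ∝ v².
Factor = (67/46)² = 1.4565² = 2.1214.

Factor ≈ 2.12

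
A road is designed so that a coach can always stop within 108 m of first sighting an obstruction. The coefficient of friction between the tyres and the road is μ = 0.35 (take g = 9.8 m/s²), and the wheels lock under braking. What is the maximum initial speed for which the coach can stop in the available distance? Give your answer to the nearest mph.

a = μg = 0.35 × 9.8 = 3.430 m/s².
v²/(2a) = d ⇒ v = √(2 × 3.430 × 108) = √740.88 = 27.2191 m/s.
27.2191 m/s ÷ 0.44704 = 60.887 mph.

Maximum speed ≈ 61 mph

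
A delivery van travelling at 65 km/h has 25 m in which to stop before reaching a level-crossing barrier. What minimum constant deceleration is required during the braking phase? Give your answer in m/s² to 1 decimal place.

Required deceleration ≈ 6.5 m/s²

65 km/h ÷ 3.6 = 18.0556 m/s.
v² = 2a·d ⇒ a = v²/(2d) = 18.0556² / (2 × 25.000) = 326.005 / 50.000 = 6.5201 m/s².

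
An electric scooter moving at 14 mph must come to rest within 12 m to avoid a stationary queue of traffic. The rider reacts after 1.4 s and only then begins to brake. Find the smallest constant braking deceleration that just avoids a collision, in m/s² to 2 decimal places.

14 mph × 0.44704 = 6.2586 m/s.
Distance covered during reaction = 6.2586 × 1.4 = 8.762 m.
Distance available for braking: 12 − 8.762 = 3.238 m.
v² = 2a·d ⇒ a = v²/(2d) = 6.2586² / (2 × 3.238) = 39.170 / 6.476 = 6.0485 m/s².

Required deceleration ≈ 6.05 m/s²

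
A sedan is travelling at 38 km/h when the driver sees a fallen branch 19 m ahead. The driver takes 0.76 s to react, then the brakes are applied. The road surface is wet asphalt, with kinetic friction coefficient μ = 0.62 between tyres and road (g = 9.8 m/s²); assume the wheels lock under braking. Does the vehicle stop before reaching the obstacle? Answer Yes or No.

38 km/h ÷ 3.6 = 10.5556 m/s.
a = μg = 0.62 × 9.8 = 6.076 m/s².
Reaction distance = 10.5556 × 0.76 = 8.022 m.
Braking distance = v²/(2a) = 111.421 / 12.152 = 9.169 m.
Total stopping distance = 8.022 + 9.169 = 17.191 m, vs 19 m available — it stops with 19 − 17.191 = 1.809 m to spare.

Yes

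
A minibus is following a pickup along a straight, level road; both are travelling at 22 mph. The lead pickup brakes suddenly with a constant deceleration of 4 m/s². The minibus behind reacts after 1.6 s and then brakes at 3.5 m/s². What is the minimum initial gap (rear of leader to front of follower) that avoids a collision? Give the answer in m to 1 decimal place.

Minimum gap ≈ 17.5 m

22 mph × 0.44704 = 9.8349 m/s.
Leader travels v²/(2a_L) = 96.725 / 8.000 = 12.091 m before stopping.
Follower covers v·t_r = 9.8349 × 1.6 = 15.736 m while reacting, then v²/(2a_F) = 96.725 / 7.000 = 13.818 m while braking, for a total of 15.736 + 13.818 = 29.554 m.
Since a_F ≤ a_L and the follower starts braking later, the follower is never slower than the leader, so the closest approach is when both have stopped.
Minimum gap = 29.554 − 12.091 = 17.463 m.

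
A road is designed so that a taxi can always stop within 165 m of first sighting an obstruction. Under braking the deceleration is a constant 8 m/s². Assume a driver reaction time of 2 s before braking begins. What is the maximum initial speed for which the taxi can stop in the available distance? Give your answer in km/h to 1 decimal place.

Stopping distance: v·t_r + v²/(2a) = 165 with t_r = 2 s and a = 8.000 m/s².
So v² + 32.000 v − 2640.00 = 0.
Positive root: v = −a·t_r + √((a·t_r)² + 2a·d) = −16.000 + √(256.000 + 2640.00) = 37.8145 m/s.
37.8145 m/s × 3.6 = 136.132 km/h.

Maximum speed ≈ 136.1 km/h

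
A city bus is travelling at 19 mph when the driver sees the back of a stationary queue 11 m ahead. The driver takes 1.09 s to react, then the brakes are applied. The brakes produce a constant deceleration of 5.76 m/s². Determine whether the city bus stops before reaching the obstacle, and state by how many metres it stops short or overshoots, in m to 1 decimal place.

19 mph × 0.44704 = 8.4938 m/s.
Reaction distance = 8.4938 × 1.09 = 9.258 m.
Braking distance = v²/(2a) = 72.145 / 11.520 = 6.263 m.
Total stopping distance = 9.258 + 6.263 = 15.521 m, vs 11 m available — it cannot stop in time and overshoots by 15.521 − 11 = 4.521 m.

No — it overshoots by 4.5 m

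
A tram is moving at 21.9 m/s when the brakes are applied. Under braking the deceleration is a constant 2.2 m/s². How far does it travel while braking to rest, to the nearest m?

Braking distance = v²/(2a) = 21.9000² / (2 × 2.200) = 479.610 / 4.400 = 109.002 m.

Braking distance ≈ 109 m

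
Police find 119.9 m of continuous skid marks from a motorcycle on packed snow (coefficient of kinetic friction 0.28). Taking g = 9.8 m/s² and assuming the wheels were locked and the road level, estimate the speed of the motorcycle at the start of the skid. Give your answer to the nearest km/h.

Deceleration a = μg = 0.28 × 9.8 = 2.744 m/s².
v = √(2a·d) = √(2 × 2.744 × 119.9) = √658.011 = 25.6517 m/s.
= 25.6517 × 3.6 = 92.346 km/h.

Initial speed ≈ 92 km/h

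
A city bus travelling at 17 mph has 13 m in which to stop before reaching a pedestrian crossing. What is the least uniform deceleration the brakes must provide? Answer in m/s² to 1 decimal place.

17 mph × 0.44704 = 7.5997 m/s.
v² = 2a·d ⇒ a = v²/(2d) = 7.5997² / (2 × 13.000) = 57.755 / 26.000 = 2.2213 m/s².

Required deceleration ≈ 2.2 m/s²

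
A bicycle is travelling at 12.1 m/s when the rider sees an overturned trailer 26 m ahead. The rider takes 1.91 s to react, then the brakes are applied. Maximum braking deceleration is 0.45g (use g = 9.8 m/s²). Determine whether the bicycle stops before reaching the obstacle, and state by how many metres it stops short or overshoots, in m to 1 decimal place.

a = 0.45 × 9.8 = 4.410 m/s².
Reaction distance = 12.1000 × 1.91 = 23.111 m.
Braking distance = v²/(2a) = 146.410 / 8.820 = 16.600 m.
Total stopping distance = 23.111 + 16.600 = 39.711 m, vs 26 m available — it cannot stop in time and overshoots by 39.711 − 26 = 13.711 m.

No — it overshoots by 13.7 m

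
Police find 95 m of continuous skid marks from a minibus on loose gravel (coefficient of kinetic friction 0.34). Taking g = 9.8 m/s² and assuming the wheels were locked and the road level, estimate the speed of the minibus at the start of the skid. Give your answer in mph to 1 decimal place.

Initial speed ≈ 56.3 mph

Deceleration a = μg = 0.34 × 9.8 = 3.332 m/s².
v = √(2a·d) = √(2 × 3.332 × 95) = √633.080 = 25.1611 m/s.
= 25.1611 ÷ 0.44704 = 56.284 mph.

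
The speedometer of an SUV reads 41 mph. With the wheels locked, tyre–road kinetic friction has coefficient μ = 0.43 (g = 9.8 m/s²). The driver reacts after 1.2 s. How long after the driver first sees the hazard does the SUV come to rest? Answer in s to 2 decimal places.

Total time ≈ 5.55 s

41 mph × 0.44704 = 18.3286 m/s.
a = μg = 0.43 × 9.8 = 4.214 m/s².
Braking time = v/a = 18.3286 / 4.214 = 4.349 s.
Total = 1.2 + 4.349 = 5.549 s.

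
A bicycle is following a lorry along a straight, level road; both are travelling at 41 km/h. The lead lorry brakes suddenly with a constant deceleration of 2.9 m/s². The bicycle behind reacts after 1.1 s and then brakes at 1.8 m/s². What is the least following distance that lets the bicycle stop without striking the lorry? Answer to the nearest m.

Minimum gap ≈ 26 m

41 km/h ÷ 3.6 = 11.3889 m/s.
Leader travels v²/(2a_L) = 129.707 / 5.800 = 22.363 m before stopping.
Follower covers v·t_r = 11.3889 × 1.1 = 12.528 m while reacting, then v²/(2a_F) = 129.707 / 3.600 = 36.030 m while braking, for a total of 12.528 + 36.030 = 48.558 m.
Since a_F ≤ a_L and the follower starts braking later, the follower is never slower than the leader, so the closest approach is when both have stopped.
Minimum gap = 48.558 − 22.363 = 26.195 m.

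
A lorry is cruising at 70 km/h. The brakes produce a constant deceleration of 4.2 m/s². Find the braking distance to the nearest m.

70 km/h ÷ 3.6 = 19.4444 m/s.
Braking distance = v²/(2a) = 19.4444² / (2 × 4.200) = 378.085 / 8.400 = 45.010 m.

Braking distance ≈ 45 m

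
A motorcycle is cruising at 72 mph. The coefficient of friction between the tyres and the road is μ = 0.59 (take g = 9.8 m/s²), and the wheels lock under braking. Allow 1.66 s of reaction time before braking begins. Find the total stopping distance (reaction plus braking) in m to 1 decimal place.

72 mph × 0.44704 = 32.1869 m/s.
a = μg = 0.59 × 9.8 = 5.782 m/s².
Reaction distance = v·t_r = 32.1869 × 1.66 = 53.430 m.
Braking distance = v²/(2a) = 32.1869² / (2 × 5.782) = 1035.997 / 11.564 = 89.588 m.
Total = 53.430 + 89.588 = 143.018 m.

Total stopping distance ≈ 143.0 m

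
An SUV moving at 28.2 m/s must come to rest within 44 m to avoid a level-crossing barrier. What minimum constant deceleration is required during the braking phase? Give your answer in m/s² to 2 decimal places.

Required deceleration ≈ 9.04 m/s²

v² = 2a·d ⇒ a = v²/(2d) = 28.2000² / (2 × 44.000) = 795.240 / 88.000 = 9.0368 m/s².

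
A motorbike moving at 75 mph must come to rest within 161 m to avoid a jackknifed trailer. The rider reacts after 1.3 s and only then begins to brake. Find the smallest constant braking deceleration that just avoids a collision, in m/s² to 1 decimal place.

Required deceleration ≈ 4.8 m/s²

75 mph × 0.44704 = 33.5280 m/s.
Distance covered during reaction = 33.5280 × 1.3 = 43.586 m.
Distance available for braking: 161 − 43.586 = 117.414 m.
v² = 2a·d ⇒ a = v²/(2d) = 33.5280² / (2 × 117.414) = 1124.127 / 234.828 = 4.7870 m/s².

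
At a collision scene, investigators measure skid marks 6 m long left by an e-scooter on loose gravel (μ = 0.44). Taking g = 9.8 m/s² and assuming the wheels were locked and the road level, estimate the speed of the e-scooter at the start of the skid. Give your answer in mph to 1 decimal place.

Initial speed ≈ 16.1 mph

Deceleration a = μg = 0.44 × 9.8 = 4.312 m/s².
v = √(2a·d) = √(2 × 4.312 × 6) = √51.744 = 7.1933 m/s.
= 7.1933 ÷ 0.44704 = 16.091 mph.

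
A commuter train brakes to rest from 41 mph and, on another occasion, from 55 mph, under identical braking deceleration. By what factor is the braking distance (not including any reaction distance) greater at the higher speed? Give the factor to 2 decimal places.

Braking distance d = v²/(2a), so with a fixed, d ∝ v².
Factor = (55/41)² = 1.3415² = 1.7996.

Factor ≈ 1.80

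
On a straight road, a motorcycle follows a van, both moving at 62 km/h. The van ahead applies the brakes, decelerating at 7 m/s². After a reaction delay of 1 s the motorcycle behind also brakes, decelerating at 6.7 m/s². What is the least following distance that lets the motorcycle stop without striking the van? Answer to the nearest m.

62 km/h ÷ 3.6 = 17.2222 m/s.
Leader travels v²/(2a_L) = 296.604 / 14.000 = 21.186 m before stopping.
Follower covers v·t_r = 17.2222 × 1 = 17.222 m while reacting, then v²/(2a_F) = 296.604 / 13.400 = 22.135 m while braking, for a total of 17.222 + 22.135 = 39.357 m.
Since a_F ≤ a_L and the follower starts braking later, the follower is never slower than the leader, so the closest approach is when both have stopped.
Minimum gap = 39.357 − 21.186 = 18.171 m.

Minimum gap ≈ 18 m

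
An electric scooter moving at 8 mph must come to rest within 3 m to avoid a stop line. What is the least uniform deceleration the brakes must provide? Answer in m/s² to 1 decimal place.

Required deceleration ≈ 2.1 m/s²

8 mph × 0.44704 = 3.5763 m/s.
v² = 2a·d ⇒ a = v²/(2d) = 3.5763² / (2 × 3.000) = 12.790 / 6.000 = 2.1317 m/s².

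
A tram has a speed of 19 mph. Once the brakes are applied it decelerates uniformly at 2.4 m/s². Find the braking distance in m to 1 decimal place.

19 mph × 0.44704 = 8.4938 m/s.
Braking distance = v²/(2a) = 8.4938² / (2 × 2.400) = 72.145 / 4.800 = 15.030 m.

Braking distance ≈ 15.0 m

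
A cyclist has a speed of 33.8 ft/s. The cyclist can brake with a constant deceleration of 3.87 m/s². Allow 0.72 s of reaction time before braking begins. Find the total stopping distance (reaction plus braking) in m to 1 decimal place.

Total stopping distance ≈ 21.1 m

33.8 ft/s × 0.3048 = 10.3022 m/s.
Reaction distance = v·t_r = 10.3022 × 0.72 = 7.418 m.
Braking distance = v²/(2a) = 10.3022² / (2 × 3.870) = 106.135 / 7.740 = 13.713 m.
Total = 7.418 + 13.713 = 21.131 m.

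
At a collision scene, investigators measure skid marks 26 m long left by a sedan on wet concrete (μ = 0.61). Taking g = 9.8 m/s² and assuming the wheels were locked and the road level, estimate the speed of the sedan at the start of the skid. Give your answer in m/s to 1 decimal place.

Initial speed ≈ 17.6 m/s

Deceleration a = μg = 0.61 × 9.8 = 5.978 m/s².
v = √(2a·d) = √(2 × 5.978 × 26) = √310.856 = 17.6311 m/s.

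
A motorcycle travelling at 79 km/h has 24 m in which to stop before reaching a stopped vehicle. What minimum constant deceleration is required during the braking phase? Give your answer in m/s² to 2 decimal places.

Required deceleration ≈ 10.03 m/s²

79 km/h ÷ 3.6 = 21.9444 m/s.
v² = 2a·d ⇒ a = v²/(2d) = 21.9444² / (2 × 24.000) = 481.557 / 48.000 = 10.0324 m/s².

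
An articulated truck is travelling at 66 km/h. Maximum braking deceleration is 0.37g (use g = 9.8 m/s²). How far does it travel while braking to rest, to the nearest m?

Braking distance ≈ 46 m

66 km/h ÷ 3.6 = 18.3333 m/s.
a = 0.37 × 9.8 = 3.626 m/s².
Braking distance = v²/(2a) = 18.3333² / (2 × 3.626) = 336.110 / 7.252 = 46.347 m.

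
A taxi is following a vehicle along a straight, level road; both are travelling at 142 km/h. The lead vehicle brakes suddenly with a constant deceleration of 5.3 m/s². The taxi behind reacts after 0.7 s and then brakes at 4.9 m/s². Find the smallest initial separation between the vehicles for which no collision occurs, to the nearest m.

Minimum gap ≈ 40 m

142 km/h ÷ 3.6 = 39.4444 m/s.
Leader travels v²/(2a_L) = 1555.861 / 10.600 = 146.779 m before stopping.
Follower covers v·t_r = 39.4444 × 0.7 = 27.611 m while reacting, then v²/(2a_F) = 1555.861 / 9.800 = 158.761 m while braking, for a total of 27.611 + 158.761 = 186.372 m.
Since a_F ≤ a_L and the follower starts braking later, the follower is never slower than the leader, so the closest approach is when both have stopped.
Minimum gap = 186.372 − 146.779 = 39.593 m.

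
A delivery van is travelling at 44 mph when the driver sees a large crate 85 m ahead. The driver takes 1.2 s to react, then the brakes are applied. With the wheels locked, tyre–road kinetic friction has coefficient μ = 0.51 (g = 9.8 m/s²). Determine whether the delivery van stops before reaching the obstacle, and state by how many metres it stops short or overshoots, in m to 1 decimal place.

Yes — it stops 22.7 m short of the obstacle

44 mph × 0.44704 = 19.6698 m/s.
a = μg = 0.51 × 9.8 = 4.998 m/s².
Reaction distance = 19.6698 × 1.2 = 23.604 m.
Braking distance = v²/(2a) = 386.901 / 9.996 = 38.706 m.
Total stopping distance = 23.604 + 38.706 = 62.310 m, vs 85 m available — it stops with 85 − 62.310 = 22.690 m to spare.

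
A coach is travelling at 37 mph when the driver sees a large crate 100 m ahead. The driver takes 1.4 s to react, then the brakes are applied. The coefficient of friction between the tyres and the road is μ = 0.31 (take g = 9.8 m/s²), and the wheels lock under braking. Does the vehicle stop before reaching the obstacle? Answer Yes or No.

Yes

37 mph × 0.44704 = 16.5405 m/s.
a = μg = 0.31 × 9.8 = 3.038 m/s².
Reaction distance = 16.5405 × 1.4 = 23.157 m.
Braking distance = v²/(2a) = 273.588 / 6.076 = 45.028 m.
Total stopping distance = 23.157 + 45.028 = 68.185 m, vs 100 m available — it stops with 100 − 68.185 = 31.815 m to spare.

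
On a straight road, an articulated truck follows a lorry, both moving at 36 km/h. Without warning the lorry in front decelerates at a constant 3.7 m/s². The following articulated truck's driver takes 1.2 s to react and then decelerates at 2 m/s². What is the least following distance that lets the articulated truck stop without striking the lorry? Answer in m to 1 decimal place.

36 km/h ÷ 3.6 = 10.0000 m/s.
Leader travels v²/(2a_L) = 100.000 / 7.400 = 13.514 m before stopping.
Follower covers v·t_r = 10.0000 × 1.2 = 12.000 m while reacting, then v²/(2a_F) = 100.000 / 4.000 = 25.000 m while braking, for a total of 12.000 + 25.000 = 37.000 m.
Since a_F ≤ a_L and the follower starts braking later, the follower is never slower than the leader, so the closest approach is when both have stopped.
Minimum gap = 37.000 − 13.514 = 23.486 m.

Minimum gap ≈ 23.5 m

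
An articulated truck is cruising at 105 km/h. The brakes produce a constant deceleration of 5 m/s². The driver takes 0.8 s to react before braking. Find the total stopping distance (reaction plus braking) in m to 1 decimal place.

Total stopping distance ≈ 108.4 m

105 km/h ÷ 3.6 = 29.1667 m/s.
Reaction distance = v·t_r = 29.1667 × 0.8 = 23.333 m.
Braking distance = v²/(2a) = 29.1667² / (2 × 5.000) = 850.696 / 10.000 = 85.070 m.
Total = 23.333 + 85.070 = 108.403 m.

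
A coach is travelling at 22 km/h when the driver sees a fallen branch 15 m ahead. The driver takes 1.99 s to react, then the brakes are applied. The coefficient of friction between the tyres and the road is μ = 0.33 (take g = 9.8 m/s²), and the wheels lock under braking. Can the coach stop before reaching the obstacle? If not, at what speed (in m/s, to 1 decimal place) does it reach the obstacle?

22 km/h ÷ 3.6 = 6.1111 m/s.
a = μg = 0.33 × 9.8 = 3.234 m/s².
Reaction distance = 6.1111 × 1.99 = 12.161 m.
Braking distance needed to stop: v²/(2a) = 37.346 / 6.468 = 5.774 m, so total needed = 12.161 + 5.774 = 17.935 m > 15 m — it cannot stop.
Distance remaining when braking begins: 15 − 12.161 = 2.839 m.
v² = v₀² − 2a·d = 37.346 − 2 × 3.234 × 2.839 = 18.983 m²/s².
v = √18.983 = 4.357 m/s.

No — it strikes the obstacle at 4.4 m/s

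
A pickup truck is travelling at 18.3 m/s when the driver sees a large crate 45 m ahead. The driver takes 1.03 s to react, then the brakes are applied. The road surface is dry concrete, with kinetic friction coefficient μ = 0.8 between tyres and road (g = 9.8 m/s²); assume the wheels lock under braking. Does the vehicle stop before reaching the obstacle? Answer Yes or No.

Yes

a = μg = 0.8 × 9.8 = 7.840 m/s².
Reaction distance = 18.3000 × 1.03 = 18.849 m.
Braking distance = v²/(2a) = 334.890 / 15.680 = 21.358 m.
Total stopping distance = 18.849 + 21.358 = 40.207 m, vs 45 m available — it stops with 45 − 40.207 = 4.793 m to spare.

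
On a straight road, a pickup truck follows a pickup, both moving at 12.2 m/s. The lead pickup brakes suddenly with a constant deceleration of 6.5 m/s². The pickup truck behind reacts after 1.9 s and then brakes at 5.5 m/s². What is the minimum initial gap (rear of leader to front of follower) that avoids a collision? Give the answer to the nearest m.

Minimum gap ≈ 25 m

Leader travels v²/(2a_L) = 148.840 / 13.000 = 11.449 m before stopping.
Follower covers v·t_r = 12.2000 × 1.9 = 23.180 m while reacting, then v²/(2a_F) = 148.840 / 11.000 = 13.531 m while braking, for a total of 23.180 + 13.531 = 36.711 m.
Since a_F ≤ a_L and the follower starts braking later, the follower is never slower than the leader, so the closest approach is when both have stopped.
Minimum gap = 36.711 − 11.449 = 25.262 m.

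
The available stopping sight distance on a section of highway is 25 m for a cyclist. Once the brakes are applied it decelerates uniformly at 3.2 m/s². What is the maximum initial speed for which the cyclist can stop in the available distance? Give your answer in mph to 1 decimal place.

v²/(2a) = d ⇒ v = √(2 × 3.200 × 25) = √160.00 = 12.6491 m/s.
12.6491 m/s ÷ 0.44704 = 28.295 mph.

Maximum speed ≈ 28.3 mph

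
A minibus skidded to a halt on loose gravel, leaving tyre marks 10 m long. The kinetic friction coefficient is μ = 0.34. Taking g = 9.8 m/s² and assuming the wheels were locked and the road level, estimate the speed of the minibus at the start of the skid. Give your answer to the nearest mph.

Deceleration a = μg = 0.34 × 9.8 = 3.332 m/s².
v = √(2a·d) = √(2 × 3.332 × 10) = √66.640 = 8.1633 m/s.
= 8.1633 ÷ 0.44704 = 18.261 mph.

Initial speed ≈ 18 mph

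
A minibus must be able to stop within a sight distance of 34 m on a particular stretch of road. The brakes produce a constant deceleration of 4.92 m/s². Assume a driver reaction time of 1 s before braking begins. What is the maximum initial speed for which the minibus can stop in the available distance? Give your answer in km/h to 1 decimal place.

Maximum speed ≈ 50.5 km/h

Stopping distance: v·t_r + v²/(2a) = 34 with t_r = 1 s and a = 4.920 m/s².
So v² + 9.840 v − 334.56 = 0.
Positive root: v = −a·t_r + √((a·t_r)² + 2a·d) = −4.920 + √(24.206 + 334.56) = 14.0211 m/s.
14.0211 m/s × 3.6 = 50.476 km/h.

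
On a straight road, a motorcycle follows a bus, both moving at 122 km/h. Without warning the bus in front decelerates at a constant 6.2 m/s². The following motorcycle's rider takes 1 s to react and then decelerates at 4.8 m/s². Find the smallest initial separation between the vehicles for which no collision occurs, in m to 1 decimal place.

122 km/h ÷ 3.6 = 33.8889 m/s.
Leader travels v²/(2a_L) = 1148.458 / 12.400 = 92.618 m before stopping.
Follower covers v·t_r = 33.8889 × 1 = 33.889 m while reacting, then v²/(2a_F) = 1148.458 / 9.600 = 119.631 m while braking, for a total of 33.889 + 119.631 = 153.520 m.
Since a_F ≤ a_L and the follower starts braking later, the follower is never slower than the leader, so the closest approach is when both have stopped.
Minimum gap = 153.520 − 92.618 = 60.902 m.

Minimum gap ≈ 60.9 m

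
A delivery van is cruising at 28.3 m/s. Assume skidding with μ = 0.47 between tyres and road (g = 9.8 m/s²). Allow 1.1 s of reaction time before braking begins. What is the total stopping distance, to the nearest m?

Total stopping distance ≈ 118 m

a = μg = 0.47 × 9.8 = 4.606 m/s².
Reaction distance = v·t_r = 28.3000 × 1.1 = 31.130 m.
Braking distance = v²/(2a) = 28.3000² / (2 × 4.606) = 800.890 / 9.212 = 86.940 m.
Total = 31.130 + 86.940 = 118.070 m.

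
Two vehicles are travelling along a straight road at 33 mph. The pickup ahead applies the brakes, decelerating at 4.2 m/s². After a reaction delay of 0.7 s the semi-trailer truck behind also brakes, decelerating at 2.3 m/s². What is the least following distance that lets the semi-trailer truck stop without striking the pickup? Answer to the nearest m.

33 mph × 0.44704 = 14.7523 m/s.
Leader travels v²/(2a_L) = 217.630 / 8.400 = 25.908 m before stopping.
Follower covers v·t_r = 14.7523 × 0.7 = 10.327 m while reacting, then v²/(2a_F) = 217.630 / 4.600 = 47.311 m while braking, for a total of 10.327 + 47.311 = 57.638 m.
Since a_F ≤ a_L and the follower starts braking later, the follower is never slower than the leader, so the closest approach is when both have stopped.
Minimum gap = 57.638 − 25.908 = 31.730 m.

Minimum gap ≈ 32 m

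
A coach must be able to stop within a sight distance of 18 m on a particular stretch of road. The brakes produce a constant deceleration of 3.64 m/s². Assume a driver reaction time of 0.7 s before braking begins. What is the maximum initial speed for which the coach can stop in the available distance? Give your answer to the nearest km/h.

Stopping distance: v·t_r + v²/(2a) = 18 with t_r = 0.7 s and a = 3.640 m/s².
So v² + 5.096 v − 131.04 = 0.
Positive root: v = −a·t_r + √((a·t_r)² + 2a·d) = −2.548 + √(6.492 + 131.04) = 9.1794 m/s.
9.1794 m/s × 3.6 = 33.046 km/h.

Maximum speed ≈ 33 km/h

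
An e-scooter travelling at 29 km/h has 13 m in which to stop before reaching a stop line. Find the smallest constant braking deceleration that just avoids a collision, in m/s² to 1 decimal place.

Required deceleration ≈ 2.5 m/s²

29 km/h ÷ 3.6 = 8.0556 m/s.
v² = 2a·d ⇒ a = v²/(2d) = 8.0556² / (2 × 13.000) = 64.893 / 26.000 = 2.4959 m/s².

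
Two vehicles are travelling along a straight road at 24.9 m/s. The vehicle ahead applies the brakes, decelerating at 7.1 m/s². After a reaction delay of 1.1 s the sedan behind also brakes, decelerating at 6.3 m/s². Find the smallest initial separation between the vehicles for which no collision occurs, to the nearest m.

Leader travels v²/(2a_L) = 620.010 / 14.200 = 43.663 m before stopping.
Follower covers v·t_r = 24.9000 × 1.1 = 27.390 m while reacting, then v²/(2a_F) = 620.010 / 12.600 = 49.207 m while braking, for a total of 27.390 + 49.207 = 76.597 m.
Since a_F ≤ a_L and the follower starts braking later, the follower is never slower than the leader, so the closest approach is when both have stopped.
Minimum gap = 76.597 − 43.663 = 32.934 m.

Minimum gap ≈ 33 m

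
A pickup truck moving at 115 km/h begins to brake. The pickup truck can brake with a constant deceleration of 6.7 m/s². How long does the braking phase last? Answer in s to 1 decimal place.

Braking time ≈ 4.8 s

115 km/h ÷ 3.6 = 31.9444 m/s.
Braking time = v/a = 31.9444 / 6.700 = 4.768 s.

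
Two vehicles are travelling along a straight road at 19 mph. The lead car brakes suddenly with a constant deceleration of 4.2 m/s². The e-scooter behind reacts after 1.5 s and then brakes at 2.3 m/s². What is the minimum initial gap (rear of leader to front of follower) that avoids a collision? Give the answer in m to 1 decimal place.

Minimum gap ≈ 19.8 m

19 mph × 0.44704 = 8.4938 m/s.
Leader travels v²/(2a_L) = 72.145 / 8.400 = 8.589 m before stopping.
Follower covers v·t_r = 8.4938 × 1.5 = 12.741 m while reacting, then v²/(2a_F) = 72.145 / 4.600 = 15.684 m while braking, for a total of 12.741 + 15.684 = 28.425 m.
Since a_F ≤ a_L and the follower starts braking later, the follower is never slower than the leader, so the closest approach is when both have stopped.
Minimum gap = 28.425 − 8.589 = 19.836 m.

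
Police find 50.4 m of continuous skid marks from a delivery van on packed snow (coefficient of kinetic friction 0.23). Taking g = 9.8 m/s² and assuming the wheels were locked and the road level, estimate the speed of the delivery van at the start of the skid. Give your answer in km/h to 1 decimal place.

Deceleration a = μg = 0.23 × 9.8 = 2.254 m/s².
v = √(2a·d) = √(2 × 2.254 × 50.4) = √227.203 = 15.0733 m/s.
= 15.0733 × 3.6 = 54.264 km/h.

Initial speed ≈ 54.3 km/h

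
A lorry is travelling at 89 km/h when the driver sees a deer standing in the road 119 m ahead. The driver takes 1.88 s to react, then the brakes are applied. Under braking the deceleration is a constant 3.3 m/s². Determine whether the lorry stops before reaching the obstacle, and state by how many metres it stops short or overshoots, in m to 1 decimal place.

No — it overshoots by 20.1 m

89 km/h ÷ 3.6 = 24.7222 m/s.
Reaction distance = 24.7222 × 1.88 = 46.478 m.
Braking distance = v²/(2a) = 611.187 / 6.600 = 92.604 m.
Total stopping distance = 46.478 + 92.604 = 139.082 m, vs 119 m available — it cannot stop in time and overshoots by 139.082 − 119 = 20.082 m.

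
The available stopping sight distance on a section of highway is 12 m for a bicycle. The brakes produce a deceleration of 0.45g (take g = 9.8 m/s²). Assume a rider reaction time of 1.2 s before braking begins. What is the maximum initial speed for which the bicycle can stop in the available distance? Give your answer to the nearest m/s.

Maximum speed ≈ 6 m/s

a = 0.45 × 9.8 = 4.410 m/s².
Stopping distance: v·t_r + v²/(2a) = 12 with t_r = 1.2 s and a = 4.410 m/s².
So v² + 10.584 v − 105.84 = 0.
Positive root: v = −a·t_r + √((a·t_r)² + 2a·d) = −5.292 + √(28.005 + 105.84) = 6.2771 m/s.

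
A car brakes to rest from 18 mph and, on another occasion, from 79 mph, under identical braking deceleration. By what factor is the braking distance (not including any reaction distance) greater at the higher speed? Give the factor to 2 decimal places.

Braking distance d = v²/(2a), so with a fixed, d ∝ v².
Factor = (79/18)² = 4.3889² = 19.2624.

Factor ≈ 19.26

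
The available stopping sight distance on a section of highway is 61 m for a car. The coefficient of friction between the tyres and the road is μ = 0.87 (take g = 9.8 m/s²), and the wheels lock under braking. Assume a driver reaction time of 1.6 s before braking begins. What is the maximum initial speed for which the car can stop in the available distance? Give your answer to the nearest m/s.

a = μg = 0.87 × 9.8 = 8.526 m/s².
Stopping distance: v·t_r + v²/(2a) = 61 with t_r = 1.6 s and a = 8.526 m/s².
So v² + 27.283 v − 1040.17 = 0.
Positive root: v = −a·t_r + √((a·t_r)² + 2a·d) = −13.642 + √(186.104 + 1040.17) = 21.3762 m/s.

Maximum speed ≈ 21 m/s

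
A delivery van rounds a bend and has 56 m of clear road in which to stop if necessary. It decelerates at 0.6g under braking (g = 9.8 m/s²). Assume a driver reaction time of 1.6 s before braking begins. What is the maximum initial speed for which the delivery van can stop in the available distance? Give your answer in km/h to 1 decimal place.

a = 0.6 × 9.8 = 5.880 m/s².
Stopping distance: v·t_r + v²/(2a) = 56 with t_r = 1.6 s and a = 5.880 m/s².
So v² + 18.816 v − 658.56 = 0.
Positive root: v = −a·t_r + √((a·t_r)² + 2a·d) = −9.408 + √(88.510 + 658.56) = 17.9246 m/s.
17.9246 m/s × 3.6 = 64.529 km/h.

Maximum speed ≈ 64.5 km/h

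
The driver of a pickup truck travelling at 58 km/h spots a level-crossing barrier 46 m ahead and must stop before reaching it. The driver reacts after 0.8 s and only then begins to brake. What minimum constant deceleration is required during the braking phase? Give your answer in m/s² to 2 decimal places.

Required deceleration ≈ 3.92 m/s²

58 km/h ÷ 3.6 = 16.1111 m/s.
Distance covered during reaction = 16.1111 × 0.8 = 12.889 m.
Distance available for braking: 46 − 12.889 = 33.111 m.
v² = 2a·d ⇒ a = v²/(2d) = 16.1111² / (2 × 33.111) = 259.568 / 66.222 = 3.9197 m/s².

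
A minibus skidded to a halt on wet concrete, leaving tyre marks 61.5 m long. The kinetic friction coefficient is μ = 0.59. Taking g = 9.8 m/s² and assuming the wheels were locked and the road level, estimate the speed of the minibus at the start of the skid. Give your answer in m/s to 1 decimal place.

Initial speed ≈ 26.7 m/s

Deceleration a = μg = 0.59 × 9.8 = 5.782 m/s².
v = √(2a·d) = √(2 × 5.782 × 61.5) = √711.186 = 26.6681 m/s.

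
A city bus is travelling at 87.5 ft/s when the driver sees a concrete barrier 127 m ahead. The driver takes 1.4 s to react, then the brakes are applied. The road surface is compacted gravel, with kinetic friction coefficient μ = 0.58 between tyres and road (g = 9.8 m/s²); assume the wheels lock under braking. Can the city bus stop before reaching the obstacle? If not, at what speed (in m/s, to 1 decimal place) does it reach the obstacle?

Yes — it stops about 27.1 m short of the obstacle, so it never reaches it

87.5 ft/s × 0.3048 = 26.6700 m/s.
a = μg = 0.58 × 9.8 = 5.684 m/s².
Reaction distance = 26.6700 × 1.4 = 37.338 m.
Braking distance = v²/(2a) = 711.289 / 11.368 = 62.569 m.
Total stopping distance = 37.338 + 62.569 = 99.907 m, vs 127 m available — it stops with 127 − 99.907 = 27.093 m to spare.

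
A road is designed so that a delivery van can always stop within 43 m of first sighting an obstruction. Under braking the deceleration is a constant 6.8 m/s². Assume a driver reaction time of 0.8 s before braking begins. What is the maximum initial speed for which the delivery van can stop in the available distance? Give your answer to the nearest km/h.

Stopping distance: v·t_r + v²/(2a) = 43 with t_r = 0.8 s and a = 6.800 m/s².
So v² + 10.880 v − 584.80 = 0.
Positive root: v = −a·t_r + √((a·t_r)² + 2a·d) = −5.440 + √(29.594 + 584.80) = 19.3470 m/s.
19.3470 m/s × 3.6 = 69.649 km/h.

Maximum speed ≈ 70 km/h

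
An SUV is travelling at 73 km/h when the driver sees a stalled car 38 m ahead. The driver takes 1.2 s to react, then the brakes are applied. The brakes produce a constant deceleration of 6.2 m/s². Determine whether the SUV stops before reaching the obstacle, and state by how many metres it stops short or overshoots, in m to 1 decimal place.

73 km/h ÷ 3.6 = 20.2778 m/s.
Reaction distance = 20.2778 × 1.2 = 24.333 m.
Braking distance = v²/(2a) = 411.189 / 12.400 = 33.160 m.
Total stopping distance = 24.333 + 33.160 = 57.493 m, vs 38 m available — it cannot stop in time and overshoots by 57.493 − 38 = 19.493 m.

No — it overshoots by 19.5 m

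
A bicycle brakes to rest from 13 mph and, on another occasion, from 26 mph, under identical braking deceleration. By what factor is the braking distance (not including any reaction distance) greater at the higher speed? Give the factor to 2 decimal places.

Braking distance d = v²/(2a), so with a fixed, d ∝ v².
Factor = (26/13)² = 2.0000² = 4.0000.

Factor ≈ 4.00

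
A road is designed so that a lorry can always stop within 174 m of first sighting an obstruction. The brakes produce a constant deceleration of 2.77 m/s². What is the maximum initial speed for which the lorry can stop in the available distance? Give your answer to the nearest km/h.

v²/(2a) = d ⇒ v = √(2 × 2.770 × 174) = √963.96 = 31.0477 m/s.
31.0477 m/s × 3.6 = 111.772 km/h.

Maximum speed ≈ 112 km/h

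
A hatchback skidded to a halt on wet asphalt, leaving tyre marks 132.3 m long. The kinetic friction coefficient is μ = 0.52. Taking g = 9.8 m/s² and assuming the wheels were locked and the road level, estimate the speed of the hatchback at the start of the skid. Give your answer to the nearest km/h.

Initial speed ≈ 132 km/h

Deceleration a = μg = 0.52 × 9.8 = 5.096 m/s².
v = √(2a·d) = √(2 × 5.096 × 132.3) = √1348.402 = 36.7206 m/s.
= 36.7206 × 3.6 = 132.194 km/h.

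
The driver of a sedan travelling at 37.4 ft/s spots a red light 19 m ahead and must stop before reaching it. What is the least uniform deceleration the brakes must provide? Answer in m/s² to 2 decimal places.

Required deceleration ≈ 3.42 m/s²

37.4 ft/s × 0.3048 = 11.3995 m/s.
v² = 2a·d ⇒ a = v²/(2d) = 11.3995² / (2 × 19.000) = 129.949 / 38.000 = 3.4197 m/s².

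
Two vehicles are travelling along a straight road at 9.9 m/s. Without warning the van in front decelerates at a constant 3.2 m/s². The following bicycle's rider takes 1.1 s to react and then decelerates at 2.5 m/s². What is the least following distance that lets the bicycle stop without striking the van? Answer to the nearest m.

Minimum gap ≈ 15 m

Leader travels v²/(2a_L) = 98.010 / 6.400 = 15.314 m before stopping.
Follower covers v·t_r = 9.9000 × 1.1 = 10.890 m while reacting, then v²/(2a_F) = 98.010 / 5.000 = 19.602 m while braking, for a total of 10.890 + 19.602 = 30.492 m.
Since a_F ≤ a_L and the follower starts braking later, the follower is never slower than the leader, so the closest approach is when both have stopped.
Minimum gap = 30.492 − 15.314 = 15.178 m.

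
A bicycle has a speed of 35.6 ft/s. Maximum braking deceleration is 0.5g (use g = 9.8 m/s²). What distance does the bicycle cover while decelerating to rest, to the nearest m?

Braking distance ≈ 12 m

35.6 ft/s × 0.3048 = 10.8509 m/s.
a = 0.5 × 9.8 = 4.900 m/s².
Braking distance = v²/(2a) = 10.8509² / (2 × 4.900) = 117.742 / 9.800 = 12.014 m.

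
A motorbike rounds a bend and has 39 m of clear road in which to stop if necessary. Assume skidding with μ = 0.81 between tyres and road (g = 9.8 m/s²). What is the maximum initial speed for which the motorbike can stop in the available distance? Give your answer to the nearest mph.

a = μg = 0.81 × 9.8 = 7.938 m/s².
v²/(2a) = d ⇒ v = √(2 × 7.938 × 39) = √619.16 = 24.8829 m/s.
24.8829 m/s ÷ 0.44704 = 55.661 mph.

Maximum speed ≈ 56 mph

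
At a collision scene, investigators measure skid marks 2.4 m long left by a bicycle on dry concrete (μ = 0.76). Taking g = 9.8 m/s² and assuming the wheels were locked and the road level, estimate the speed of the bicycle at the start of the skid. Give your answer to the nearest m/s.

Initial speed ≈ 6 m/s

Deceleration a = μg = 0.76 × 9.8 = 7.448 m/s².
v = √(2a·d) = √(2 × 7.448 × 2.4) = √35.750 = 5.9791 m/s.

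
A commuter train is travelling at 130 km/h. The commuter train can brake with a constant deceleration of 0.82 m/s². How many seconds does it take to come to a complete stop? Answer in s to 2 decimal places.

Braking time ≈ 44.04 s

130 km/h ÷ 3.6 = 36.1111 m/s.
Braking time = v/a = 36.1111 / 0.820 = 44.038 s.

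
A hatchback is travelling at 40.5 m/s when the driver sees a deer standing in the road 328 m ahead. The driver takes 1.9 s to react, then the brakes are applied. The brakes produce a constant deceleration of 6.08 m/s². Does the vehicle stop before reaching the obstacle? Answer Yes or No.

Yes

Reaction distance = 40.5000 × 1.9 = 76.950 m.
Braking distance = v²/(2a) = 1640.250 / 12.160 = 134.889 m.
Total stopping distance = 76.950 + 134.889 = 211.839 m, vs 328 m available — it stops with 328 − 211.839 = 116.161 m to spare.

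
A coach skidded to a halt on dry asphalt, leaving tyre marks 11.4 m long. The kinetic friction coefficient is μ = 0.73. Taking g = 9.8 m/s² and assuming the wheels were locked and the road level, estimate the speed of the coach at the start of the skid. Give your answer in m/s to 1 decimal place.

Initial speed ≈ 12.8 m/s

Deceleration a = μg = 0.73 × 9.8 = 7.154 m/s².
v = √(2a·d) = √(2 × 7.154 × 11.4) = √163.111 = 12.7715 m/s.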